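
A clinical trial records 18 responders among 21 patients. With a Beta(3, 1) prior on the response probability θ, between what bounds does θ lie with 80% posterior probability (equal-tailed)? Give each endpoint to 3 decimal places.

[0.742, 0.925]

Posterior: Beta(3+18, 1+3) = Beta(21, 4).
Equal-tailed 80% interval: the 0.1 and 0.9 quantiles of Beta(21, 4).
Posterior mean ≈ 0.840, SD ≈ 0.072; a Normal approximation gives roughly [0.748, 0.932].
Exact: F⁻¹(0.1) = 0.742; F⁻¹(0.9) = 0.925.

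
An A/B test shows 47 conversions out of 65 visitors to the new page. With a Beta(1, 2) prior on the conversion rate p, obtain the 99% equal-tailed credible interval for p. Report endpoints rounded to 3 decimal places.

Posterior: Beta(1+47, 2+18) = Beta(48, 20).
Equal-tailed 99% interval: the 0.005 and 0.995 quantiles of Beta(48, 20).
Posterior mean ≈ 0.706, SD ≈ 0.055; a Normal approximation gives roughly [0.565, 0.847].
Exact: F⁻¹(0.005) = 0.555; F⁻¹(0.995) = 0.834.

[0.555, 0.834]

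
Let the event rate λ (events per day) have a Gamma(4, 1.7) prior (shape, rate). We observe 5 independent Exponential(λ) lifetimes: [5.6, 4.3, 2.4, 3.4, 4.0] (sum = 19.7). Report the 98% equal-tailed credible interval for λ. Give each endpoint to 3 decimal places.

Posterior: Gamma(4+5, 1.7+19.7) = Gamma(9, 21.4) (shape, rate).
Equal-tailed 98% interval: Gamma(9, 21.4) quantiles at 0.01 and 0.99.
Posterior mean ≈ 0.421, SD ≈ 0.140; a Normal approximation gives roughly [0.094, 0.747].
Exact: lower = 0.164; upper = 0.813.

[0.164, 0.813]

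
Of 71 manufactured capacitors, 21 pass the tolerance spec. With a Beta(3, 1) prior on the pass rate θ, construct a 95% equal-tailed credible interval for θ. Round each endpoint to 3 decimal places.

[0.220, 0.429]

Posterior: Beta(3+21, 1+50) = Beta(24, 51).
Equal-tailed 95% interval: the 0.025 and 0.975 quantiles of Beta(24, 51).
Posterior mean ≈ 0.320, SD ≈ 0.054; a Normal approximation gives roughly [0.215, 0.425].
Exact: F⁻¹(0.025) = 0.220; F⁻¹(0.975) = 0.429.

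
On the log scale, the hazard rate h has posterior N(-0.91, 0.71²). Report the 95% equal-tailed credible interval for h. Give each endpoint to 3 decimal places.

[0.100, 1.619]

On the log scale the 95% interval is -0.91 ± 1.960 × 0.71 = [-2.3016, 0.4816].
Exponentiate: [e^-2.3016, e^0.4816] = [0.100, 1.619].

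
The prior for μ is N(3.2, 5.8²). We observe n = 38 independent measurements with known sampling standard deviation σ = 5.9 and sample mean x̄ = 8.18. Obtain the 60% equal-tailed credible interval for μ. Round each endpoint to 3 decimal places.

Posterior precision = 1/5.8² + 38/5.9² = 0.0297 + 1.0916 = 1.1214, so posterior SD = 0.9443.
Posterior mean = (3.2/5.8² + 38·8.18/5.9²) / 1.1214 = 8.0480.
Interval: 8.0480 ± 0.842 × 0.9443 → [7.253, 8.843].

[7.253, 8.843]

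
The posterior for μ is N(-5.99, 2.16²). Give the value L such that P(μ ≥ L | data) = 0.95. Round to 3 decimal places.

-9.543

Need L with P(μ ≥ L) = 0.95: L = -5.99 − z_{0.05}·2.16.
z = 1.645; L = -5.99 − 1.645 × 2.16 = -9.543.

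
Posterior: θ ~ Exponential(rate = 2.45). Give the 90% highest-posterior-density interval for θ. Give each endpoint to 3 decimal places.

[0.000, 0.940]

The exponential density is strictly decreasing on [0, ∞), so the HPD interval is anchored at 0: [0, q] with P(θ ≤ q) = 0.90.
q = −ln(1 − 0.90) / 2.45 = 2.3026 / 2.45 = 0.940.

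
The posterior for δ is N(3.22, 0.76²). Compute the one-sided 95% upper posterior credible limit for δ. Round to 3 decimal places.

Need U with P(δ ≤ U) = 0.95: U = 3.22 + z_{0.05}·0.76.
z = 1.645; U = 3.22 + 1.645 × 0.76 = 4.470.

4.470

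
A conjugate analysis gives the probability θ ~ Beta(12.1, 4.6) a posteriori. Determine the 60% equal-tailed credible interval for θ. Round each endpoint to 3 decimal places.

Posterior: Beta(12.1, 4.6).
Equal-tailed 60% interval: the 0.2 and 0.8 quantiles of Beta(12.1, 4.6).
Posterior mean ≈ 0.725, SD ≈ 0.106; a Normal approximation gives roughly [0.635, 0.814].
Exact: F⁻¹(0.2) = 0.636; F⁻¹(0.8) = 0.818.

[0.636, 0.818]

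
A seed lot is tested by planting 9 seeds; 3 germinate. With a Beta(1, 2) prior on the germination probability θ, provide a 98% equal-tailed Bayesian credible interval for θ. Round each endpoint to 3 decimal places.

Posterior: Beta(1+3, 2+6) = Beta(4, 8).
Equal-tailed 98% interval: the 0.01 and 0.99 quantiles of Beta(4, 8).
Posterior mean ≈ 0.333, SD ≈ 0.131; a Normal approximation gives roughly [0.029, 0.637].
Exact: F⁻¹(0.01) = 0.084; F⁻¹(0.99) = 0.660.

[0.084, 0.660]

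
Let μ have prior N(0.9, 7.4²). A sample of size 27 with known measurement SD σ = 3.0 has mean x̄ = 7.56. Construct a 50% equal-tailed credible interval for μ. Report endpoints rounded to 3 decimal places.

[7.131, 7.908]

Posterior precision = 1/7.4² + 27/3.0² = 0.0183 + 3.0000 = 3.0183, so posterior SD = 0.5756.
Posterior mean = (0.9/7.4² + 27·7.56/3.0²) / 3.0183 = 7.5197.
Interval: 7.5197 ± 0.674 × 0.5756 → [7.131, 7.908].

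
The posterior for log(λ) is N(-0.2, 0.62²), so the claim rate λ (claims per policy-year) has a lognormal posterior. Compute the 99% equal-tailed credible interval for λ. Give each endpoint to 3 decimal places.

On the log scale the 99% interval is -0.2 ± 2.576 × 0.62 = [-1.7970, 1.3970].
Exponentiate: [e^-1.7970, e^1.3970] = [0.166, 4.043].

[0.166, 4.043]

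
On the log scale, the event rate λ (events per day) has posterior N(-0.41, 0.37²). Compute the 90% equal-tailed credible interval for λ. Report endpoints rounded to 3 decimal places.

[0.361, 1.220]

On the log scale the 90% interval is -0.41 ± 1.645 × 0.37 = [-1.0186, 0.1986].
Exponentiate: [e^-1.0186, e^0.1986] = [0.361, 1.220].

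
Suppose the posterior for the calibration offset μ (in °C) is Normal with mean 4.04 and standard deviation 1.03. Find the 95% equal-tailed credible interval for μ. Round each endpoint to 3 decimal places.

[2.021, 6.059]

The posterior is symmetric, so the 95% equal-tailed interval is μ = 4.04 ± z·1.03 with z = 1.960.
Half-width: 1.960 × 1.03 = 2.019.
4.04 − 2.019 = 2.021; 4.04 + 2.019 = 6.059.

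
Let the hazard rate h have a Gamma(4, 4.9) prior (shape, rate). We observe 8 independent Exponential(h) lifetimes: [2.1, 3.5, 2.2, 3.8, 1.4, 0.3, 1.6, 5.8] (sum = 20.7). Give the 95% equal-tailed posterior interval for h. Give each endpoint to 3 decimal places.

Posterior: Gamma(4+8, 4.9+20.7) = Gamma(12, 25.6) (shape, rate).
Equal-tailed 95% interval: Gamma(12, 25.6) quantiles at 0.025 and 0.975.
Posterior mean ≈ 0.469, SD ≈ 0.135; a Normal approximation gives roughly [0.204, 0.734].
Exact: lower = 0.242; upper = 0.769.

[0.242, 0.769]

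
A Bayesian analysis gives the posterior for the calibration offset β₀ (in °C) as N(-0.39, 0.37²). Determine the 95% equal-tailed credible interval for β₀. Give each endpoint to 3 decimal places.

The posterior is symmetric, so the 95% equal-tailed interval is β₀ = -0.39 ± z·0.37 with z = 1.960.
Half-width: 1.960 × 0.37 = 0.725.
-0.39 − 0.725 = -1.115; -0.39 + 0.725 = 0.335.

[-1.115, 0.335]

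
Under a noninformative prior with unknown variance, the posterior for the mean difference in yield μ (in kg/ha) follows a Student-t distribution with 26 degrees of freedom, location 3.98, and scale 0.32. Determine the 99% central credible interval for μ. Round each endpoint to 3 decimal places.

[3.091, 4.869]

The t_26 distribution is symmetric; the 99% interval is 3.98 ± t·0.32 with t_{0.995,26} = 2.779.
Half-width: 2.779 × 0.32 = 0.889.
3.98 − 0.889 = 3.091; 3.98 + 0.889 = 4.869.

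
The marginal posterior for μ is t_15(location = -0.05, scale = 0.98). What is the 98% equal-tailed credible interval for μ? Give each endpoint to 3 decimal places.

The t_15 distribution is symmetric; the 98% interval is -0.05 ± t·0.98 with t_{0.99,15} = 2.602.
Half-width: 2.602 × 0.98 = 2.550.
-0.05 − 2.550 = -2.600; -0.05 + 2.550 = 2.500.

[-2.600, 2.500]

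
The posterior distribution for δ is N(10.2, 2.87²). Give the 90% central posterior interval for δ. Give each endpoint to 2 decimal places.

[5.48, 14.92]

The posterior is symmetric, so the 90% equal-tailed interval is δ = 10.2 ± z·2.87 with z = 1.645.
Half-width: 1.645 × 2.87 = 4.72.
10.2 − 4.72 = 5.48; 10.2 + 4.72 = 14.92.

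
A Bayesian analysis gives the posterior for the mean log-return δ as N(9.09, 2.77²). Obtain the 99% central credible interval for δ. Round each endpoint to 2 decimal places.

The posterior is symmetric, so the 99% equal-tailed interval is δ = 9.09 ± z·2.77 with z = 2.576.
Half-width: 2.576 × 2.77 = 7.14.
9.09 − 7.14 = 1.95; 9.09 + 7.14 = 16.23.

[1.95, 16.23]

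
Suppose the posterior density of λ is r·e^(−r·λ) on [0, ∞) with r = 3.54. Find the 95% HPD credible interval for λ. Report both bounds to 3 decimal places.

[0.000, 0.846]

The exponential density is strictly decreasing on [0, ∞), so the HPD interval is anchored at 0: [0, q] with P(λ ≤ q) = 0.95.
q = −ln(1 − 0.95) / 3.54 = 2.9957 / 3.54 = 0.846.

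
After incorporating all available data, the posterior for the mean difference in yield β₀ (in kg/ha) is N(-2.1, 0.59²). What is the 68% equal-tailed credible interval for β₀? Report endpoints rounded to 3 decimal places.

[-2.687, -1.513]

The posterior is symmetric, so the 68% equal-tailed interval is β₀ = -2.1 ± z·0.59 with z = 0.994.
Half-width: 0.994 × 0.59 = 0.587.
-2.1 − 0.587 = -2.687; -2.1 + 0.587 = -1.513.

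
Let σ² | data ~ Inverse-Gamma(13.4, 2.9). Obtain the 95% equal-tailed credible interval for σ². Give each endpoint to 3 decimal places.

[0.135, 0.402]

Inverse-Gamma(13.4, 2.9) quantiles: F⁻¹(0.025) and F⁻¹(0.975).
Equivalently, 1/σ² ~ Gamma(13.4, rate = 2.9); invert its 0.975 and 0.025 quantiles.
Posterior mean ≈ 0.234, SD ≈ 0.069; a Normal approximation gives roughly [0.098, 0.370].
Exact: lower = 0.135; upper = 0.402.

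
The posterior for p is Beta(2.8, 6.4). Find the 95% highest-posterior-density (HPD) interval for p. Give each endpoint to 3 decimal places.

The posterior is unimodal and skewed, so the HPD interval has equal density at both endpoints and is the shortest 95% interval.
Solving f(0.049) = f(0.583) with F(0.583) − F(0.049) = 0.95 gives [0.049, 0.583].
For comparison, the equal-tailed interval is [0.071, 0.617]; the HPD is narrower and shifted toward the mode.

[0.049, 0.583]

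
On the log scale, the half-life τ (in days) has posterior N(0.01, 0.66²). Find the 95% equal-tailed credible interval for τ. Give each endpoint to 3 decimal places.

[0.277, 3.682]

On the log scale the 95% interval is 0.01 ± 1.960 × 0.66 = [-1.2836, 1.3036].
Exponentiate: [e^-1.2836, e^1.3036] = [0.277, 3.682].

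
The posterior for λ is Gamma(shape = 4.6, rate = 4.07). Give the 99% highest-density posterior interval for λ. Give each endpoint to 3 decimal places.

[0.147, 2.734]

The posterior is unimodal and skewed, so the HPD interval has equal density at both endpoints and is the shortest 99% interval.
Solving f(0.147) = f(2.734) with F(2.734) − F(0.147) = 0.99 gives [0.147, 2.734].
For comparison, the equal-tailed interval is [0.223, 2.938]; the HPD is narrower and shifted toward the mode.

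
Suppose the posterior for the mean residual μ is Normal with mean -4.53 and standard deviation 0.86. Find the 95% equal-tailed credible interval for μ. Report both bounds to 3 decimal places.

The posterior is symmetric, so the 95% equal-tailed interval is μ = -4.53 ± z·0.86 with z = 1.960.
Half-width: 1.960 × 0.86 = 1.686.
-4.53 − 1.686 = -6.216; -4.53 + 1.686 = -2.844.

[-6.216, -2.844]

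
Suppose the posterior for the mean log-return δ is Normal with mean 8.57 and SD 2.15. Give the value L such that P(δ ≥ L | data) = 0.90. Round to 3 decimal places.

Need L with P(δ ≥ L) = 0.90: L = 8.57 − z_{0.1}·2.15.
z = 1.282; L = 8.57 − 1.282 × 2.15 = 5.815.

5.815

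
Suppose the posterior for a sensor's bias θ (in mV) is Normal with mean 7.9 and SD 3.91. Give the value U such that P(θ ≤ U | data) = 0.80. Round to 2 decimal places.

11.19

Need U with P(θ ≤ U) = 0.80: U = 7.9 + z_{0.2}·3.91.
z = 0.842; U = 7.9 + 0.842 × 3.91 = 11.19.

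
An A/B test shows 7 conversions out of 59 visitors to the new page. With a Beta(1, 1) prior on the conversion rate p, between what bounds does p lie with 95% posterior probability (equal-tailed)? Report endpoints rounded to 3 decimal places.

[0.059, 0.226]

Posterior: Beta(1+7, 1+52) = Beta(8, 53).
Equal-tailed 95% interval: the 0.025 and 0.975 quantiles of Beta(8, 53).
Posterior mean ≈ 0.131, SD ≈ 0.043; a Normal approximation gives roughly [0.047, 0.215].
Exact: F⁻¹(0.025) = 0.059; F⁻¹(0.975) = 0.226.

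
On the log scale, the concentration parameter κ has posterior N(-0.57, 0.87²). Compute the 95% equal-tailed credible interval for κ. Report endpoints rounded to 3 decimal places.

On the log scale the 95% interval is -0.57 ± 1.960 × 0.87 = [-2.2752, 1.1352].
Exponentiate: [e^-2.2752, e^1.1352] = [0.103, 3.112].

[0.103, 3.112]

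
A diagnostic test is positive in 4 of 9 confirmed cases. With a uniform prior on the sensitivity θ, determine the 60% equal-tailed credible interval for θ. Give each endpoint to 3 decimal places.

Posterior: Beta(1+4, 1+5) = Beta(5, 6).
Equal-tailed 60% interval: the 0.2 and 0.8 quantiles of Beta(5, 6).
Posterior mean ≈ 0.455, SD ≈ 0.144; a Normal approximation gives roughly [0.334, 0.576].
Exact: F⁻¹(0.2) = 0.327; F⁻¹(0.8) = 0.581.

[0.327, 0.581]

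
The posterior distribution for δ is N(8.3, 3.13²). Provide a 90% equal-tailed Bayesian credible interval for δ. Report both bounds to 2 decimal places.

[3.15, 13.45]

The posterior is symmetric, so the 90% equal-tailed interval is δ = 8.3 ± z·3.13 with z = 1.645.
Half-width: 1.645 × 3.13 = 5.15.
8.3 − 5.15 = 3.15; 8.3 + 5.15 = 13.45.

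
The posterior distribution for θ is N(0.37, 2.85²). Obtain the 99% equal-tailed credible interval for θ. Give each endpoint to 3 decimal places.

[-6.971, 7.711]

The posterior is symmetric, so the 99% equal-tailed interval is θ = 0.37 ± z·2.85 with z = 2.576.
Half-width: 2.576 × 2.85 = 7.341.
0.37 − 7.341 = -6.971; 0.37 + 7.341 = 7.711.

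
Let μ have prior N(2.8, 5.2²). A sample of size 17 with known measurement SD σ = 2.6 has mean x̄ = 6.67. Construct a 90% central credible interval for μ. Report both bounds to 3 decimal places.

[5.584, 7.644]

Posterior precision = 1/5.2² + 17/2.6² = 0.0370 + 2.5148 = 2.5518, so posterior SD = 0.6260.
Posterior mean = (2.8/5.2² + 17·6.67/2.6²) / 2.5518 = 6.6139.
Interval: 6.6139 ± 1.645 × 0.6260 → [5.584, 7.644].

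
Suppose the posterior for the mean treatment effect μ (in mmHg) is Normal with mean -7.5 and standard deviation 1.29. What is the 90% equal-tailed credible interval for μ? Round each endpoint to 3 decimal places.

The posterior is symmetric, so the 90% equal-tailed interval is μ = -7.5 ± z·1.29 with z = 1.645.
Half-width: 1.645 × 1.29 = 2.122.
-7.5 − 2.122 = -9.622; -7.5 + 2.122 = -5.378.

[-9.622, -5.378]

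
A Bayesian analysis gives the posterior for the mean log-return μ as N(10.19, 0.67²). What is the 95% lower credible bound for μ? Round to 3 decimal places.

Need L with P(μ ≥ L) = 0.95: L = 10.19 − z_{0.05}·0.67.
z = 1.645; L = 10.19 − 1.645 × 0.67 = 9.088.

9.088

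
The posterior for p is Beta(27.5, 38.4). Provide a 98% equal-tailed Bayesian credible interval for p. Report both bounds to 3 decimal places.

[0.282, 0.560]

Posterior: Beta(27.5, 38.4).
Equal-tailed 98% interval: the 0.01 and 0.99 quantiles of Beta(27.5, 38.4).
Posterior mean ≈ 0.417, SD ≈ 0.060; a Normal approximation gives roughly [0.277, 0.558].
Exact: F⁻¹(0.01) = 0.282; F⁻¹(0.99) = 0.560.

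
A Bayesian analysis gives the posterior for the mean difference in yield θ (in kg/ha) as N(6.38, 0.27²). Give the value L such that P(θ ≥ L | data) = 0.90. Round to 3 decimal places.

6.034

Need L with P(θ ≥ L) = 0.90: L = 6.38 − z_{0.1}·0.27.
z = 1.282; L = 6.38 − 1.282 × 0.27 = 6.034.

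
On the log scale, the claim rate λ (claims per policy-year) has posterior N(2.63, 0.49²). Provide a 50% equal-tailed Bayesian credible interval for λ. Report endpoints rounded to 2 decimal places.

[9.97, 19.31]

On the log scale the 50% interval is 2.63 ± 0.674 × 0.49 = [2.2995, 2.9605].
Exponentiate: [e^2.2995, e^2.9605] = [9.97, 19.31].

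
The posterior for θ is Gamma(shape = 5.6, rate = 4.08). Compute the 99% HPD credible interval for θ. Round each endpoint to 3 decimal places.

[0.244, 3.115]

The posterior is unimodal and skewed, so the HPD interval has equal density at both endpoints and is the shortest 99% interval.
Solving f(0.244) = f(3.115) with F(3.115) − F(0.244) = 0.99 gives [0.244, 3.115].
For comparison, the equal-tailed interval is [0.330, 3.317]; the HPD is narrower and shifted toward the mode.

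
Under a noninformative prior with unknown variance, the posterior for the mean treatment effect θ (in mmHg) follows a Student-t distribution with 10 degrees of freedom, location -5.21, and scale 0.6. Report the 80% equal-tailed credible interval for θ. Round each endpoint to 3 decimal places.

[-6.033, -4.387]

The t_10 distribution is symmetric; the 80% interval is -5.21 ± t·0.6 with t_{0.9,10} = 1.372.
Half-width: 1.372 × 0.6 = 0.823.
-5.21 − 0.823 = -6.033; -5.21 + 0.823 = -4.387.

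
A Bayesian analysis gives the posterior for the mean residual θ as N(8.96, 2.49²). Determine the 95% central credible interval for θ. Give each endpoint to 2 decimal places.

[4.08, 13.84]

The posterior is symmetric, so the 95% equal-tailed interval is θ = 8.96 ± z·2.49 with z = 1.960.
Half-width: 1.960 × 2.49 = 4.88.
8.96 − 4.88 = 4.08; 8.96 + 4.88 = 13.84.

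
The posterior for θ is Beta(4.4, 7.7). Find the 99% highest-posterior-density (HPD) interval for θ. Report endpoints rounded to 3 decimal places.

The posterior is unimodal and skewed, so the HPD interval has equal density at both endpoints and is the shortest 99% interval.
Solving f(0.074) = f(0.705) with F(0.705) − F(0.074) = 0.99 gives [0.074, 0.705].
For comparison, the equal-tailed interval is [0.085, 0.720]; the HPD is narrower and shifted toward the mode.

[0.074, 0.705]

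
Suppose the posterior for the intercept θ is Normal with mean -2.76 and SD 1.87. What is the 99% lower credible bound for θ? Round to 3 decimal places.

-7.110

Need L with P(θ ≥ L) = 0.99: L = -2.76 − z_{0.01}·1.87.
z = 2.326; L = -2.76 − 2.326 × 1.87 = -7.110.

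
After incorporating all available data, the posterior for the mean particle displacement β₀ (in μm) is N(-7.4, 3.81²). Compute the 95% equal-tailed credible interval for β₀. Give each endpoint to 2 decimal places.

[-14.87, 0.07]

The posterior is symmetric, so the 95% equal-tailed interval is β₀ = -7.4 ± z·3.81 with z = 1.960.
Half-width: 1.960 × 3.81 = 7.47.
-7.4 − 7.47 = -14.87; -7.4 + 7.47 = 0.07.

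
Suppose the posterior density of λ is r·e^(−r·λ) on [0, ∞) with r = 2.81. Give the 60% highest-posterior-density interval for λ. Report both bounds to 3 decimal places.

[0.000, 0.326]

The exponential density is strictly decreasing on [0, ∞), so the HPD interval is anchored at 0: [0, q] with P(λ ≤ q) = 0.60.
q = −ln(1 − 0.60) / 2.81 = 0.9163 / 2.81 = 0.326.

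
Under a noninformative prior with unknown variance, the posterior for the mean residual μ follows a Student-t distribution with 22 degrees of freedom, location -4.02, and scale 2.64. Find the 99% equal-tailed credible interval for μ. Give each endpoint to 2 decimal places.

The t_22 distribution is symmetric; the 99% interval is -4.02 ± t·2.64 with t_{0.995,22} = 2.819.
Half-width: 2.819 × 2.64 = 7.44.
-4.02 − 7.44 = -11.46; -4.02 + 7.44 = 3.42.

[-11.46, 3.42]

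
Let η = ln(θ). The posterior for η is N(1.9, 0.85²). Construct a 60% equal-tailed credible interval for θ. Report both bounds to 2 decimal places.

[3.27, 13.67]

On the log scale the 60% interval is 1.9 ± 0.842 × 0.85 = [1.1846, 2.6154].
Exponentiate: [e^1.1846, e^2.6154] = [3.27, 13.67].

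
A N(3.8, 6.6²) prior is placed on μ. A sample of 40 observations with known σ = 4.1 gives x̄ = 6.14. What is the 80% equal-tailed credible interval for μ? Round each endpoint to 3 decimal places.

[5.291, 6.944]

Posterior precision = 1/6.6² + 40/4.1² = 0.0230 + 2.3795 = 2.4025, so posterior SD = 0.6452.
Posterior mean = (3.8/6.6² + 40·6.14/4.1²) / 2.4025 = 6.1176.
Interval: 6.1176 ± 1.282 × 0.6452 → [5.291, 6.944].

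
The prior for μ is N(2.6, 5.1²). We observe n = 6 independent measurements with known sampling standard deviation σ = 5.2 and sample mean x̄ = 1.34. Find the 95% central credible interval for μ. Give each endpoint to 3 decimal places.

Posterior precision = 1/5.1² + 6/5.2² = 0.0384 + 0.2219 = 0.2603, so posterior SD = 1.9599.
Posterior mean = (2.6/5.1² + 6·1.34/5.2²) / 0.2603 = 1.5261.
Interval: 1.5261 ± 1.960 × 1.9599 → [-2.315, 5.367].

[-2.315, 5.367]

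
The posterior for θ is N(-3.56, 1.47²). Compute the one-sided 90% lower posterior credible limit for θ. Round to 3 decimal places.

-5.444

Need L with P(θ ≥ L) = 0.90: L = -3.56 − z_{0.1}·1.47.
z = 1.282; L = -3.56 − 1.282 × 1.47 = -5.444.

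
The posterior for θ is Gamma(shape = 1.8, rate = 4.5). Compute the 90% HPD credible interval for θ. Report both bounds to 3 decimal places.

The posterior is unimodal and skewed, so the HPD interval has equal density at both endpoints and is the shortest 90% interval.
Solving f(0.009) = f(0.803) with F(0.803) − F(0.009) = 0.90 gives [0.009, 0.803].
For comparison, the equal-tailed interval is [0.062, 0.981]; the HPD is narrower and shifted toward the mode.

[0.009, 0.803]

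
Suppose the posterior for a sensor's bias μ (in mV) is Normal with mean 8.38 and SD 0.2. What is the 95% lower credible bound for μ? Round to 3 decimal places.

8.051

Need L with P(μ ≥ L) = 0.95: L = 8.38 − z_{0.05}·0.2.
z = 1.645; L = 8.38 − 1.645 × 0.2 = 8.051.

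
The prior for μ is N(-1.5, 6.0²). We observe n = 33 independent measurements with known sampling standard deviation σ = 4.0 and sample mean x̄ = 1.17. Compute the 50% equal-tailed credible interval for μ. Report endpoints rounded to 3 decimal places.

[0.668, 1.601]

Posterior precision = 1/6.0² + 33/4.0² = 0.0278 + 2.0625 = 2.0903, so posterior SD = 0.6917.
Posterior mean = (-1.5/6.0² + 33·1.17/4.0²) / 2.0903 = 1.1345.
Interval: 1.1345 ± 0.674 × 0.6917 → [0.668, 1.601].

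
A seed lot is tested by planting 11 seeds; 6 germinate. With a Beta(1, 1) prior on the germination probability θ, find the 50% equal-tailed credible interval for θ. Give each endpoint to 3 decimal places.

Posterior: Beta(1+6, 1+5) = Beta(7, 6).
Equal-tailed 50% interval: the 0.25 and 0.75 quantiles of Beta(7, 6).
Posterior mean ≈ 0.538, SD ≈ 0.133; a Normal approximation gives roughly [0.449, 0.628].
Exact: F⁻¹(0.25) = 0.445; F⁻¹(0.75) = 0.634.

[0.445, 0.634]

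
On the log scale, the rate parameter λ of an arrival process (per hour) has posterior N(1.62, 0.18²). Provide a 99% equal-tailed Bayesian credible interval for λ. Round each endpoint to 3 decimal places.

On the log scale the 99% interval is 1.62 ± 2.576 × 0.18 = [1.1564, 2.0836].
Exponentiate: [e^1.1564, e^2.0836] = [3.178, 8.034].

[3.178, 8.034]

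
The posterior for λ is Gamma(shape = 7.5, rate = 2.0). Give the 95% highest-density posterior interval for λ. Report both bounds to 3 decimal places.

[1.329, 6.475]

The posterior is unimodal and skewed, so the HPD interval has equal density at both endpoints and is the shortest 95% interval.
Solving f(1.329) = f(6.475) with F(6.475) − F(1.329) = 0.95 gives [1.329, 6.475].
For comparison, the equal-tailed interval is [1.566, 6.872]; the HPD is narrower and shifted toward the mode.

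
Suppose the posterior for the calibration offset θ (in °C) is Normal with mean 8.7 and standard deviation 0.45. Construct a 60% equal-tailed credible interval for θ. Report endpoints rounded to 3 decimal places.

The posterior is symmetric, so the 60% equal-tailed interval is θ = 8.7 ± z·0.45 with z = 0.842.
Half-width: 0.842 × 0.45 = 0.379.
8.7 − 0.379 = 8.321; 8.7 + 0.379 = 9.079.

[8.321, 9.079]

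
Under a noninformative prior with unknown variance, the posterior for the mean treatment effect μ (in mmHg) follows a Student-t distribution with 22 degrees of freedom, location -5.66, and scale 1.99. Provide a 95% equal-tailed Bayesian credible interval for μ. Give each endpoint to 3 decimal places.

[-9.787, -1.533]

The t_22 distribution is symmetric; the 95% interval is -5.66 ± t·1.99 with t_{0.975,22} = 2.074.
Half-width: 2.074 × 1.99 = 4.127.
-5.66 − 4.127 = -9.787; -5.66 + 4.127 = -1.533.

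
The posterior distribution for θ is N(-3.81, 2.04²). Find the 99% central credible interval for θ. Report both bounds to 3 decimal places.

The posterior is symmetric, so the 99% equal-tailed interval is θ = -3.81 ± z·2.04 with z = 2.576.
Half-width: 2.576 × 2.04 = 5.255.
-3.81 − 5.255 = -9.065; -3.81 + 5.255 = 1.445.

[-9.065, 1.445]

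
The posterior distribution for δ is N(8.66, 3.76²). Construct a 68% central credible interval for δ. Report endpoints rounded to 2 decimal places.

The posterior is symmetric, so the 68% equal-tailed interval is δ = 8.66 ± z·3.76 with z = 0.994.
Half-width: 0.994 × 3.76 = 3.74.
8.66 − 3.74 = 4.92; 8.66 + 3.74 = 12.40.

[4.92, 12.40]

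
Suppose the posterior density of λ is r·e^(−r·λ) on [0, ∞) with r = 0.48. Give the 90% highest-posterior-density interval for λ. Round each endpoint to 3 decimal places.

[0.000, 4.797]

The exponential density is strictly decreasing on [0, ∞), so the HPD interval is anchored at 0: [0, q] with P(λ ≤ q) = 0.90.
q = −ln(1 − 0.90) / 0.48 = 2.3026 / 0.48 = 4.797.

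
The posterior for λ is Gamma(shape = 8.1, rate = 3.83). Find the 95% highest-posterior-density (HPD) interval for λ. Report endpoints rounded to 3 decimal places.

The posterior is unimodal and skewed, so the HPD interval has equal density at both endpoints and is the shortest 95% interval.
Solving f(0.793) = f(3.595) with F(3.595) − F(0.793) = 0.95 gives [0.793, 3.595].
For comparison, the equal-tailed interval is [0.919, 3.801]; the HPD is narrower and shifted toward the mode.

[0.793, 3.595]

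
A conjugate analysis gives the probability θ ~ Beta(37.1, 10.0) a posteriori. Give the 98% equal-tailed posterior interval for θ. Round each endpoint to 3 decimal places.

Posterior: Beta(37.1, 10.0).
Equal-tailed 98% interval: the 0.01 and 0.99 quantiles of Beta(37.1, 10.0).
Posterior mean ≈ 0.788, SD ≈ 0.059; a Normal approximation gives roughly [0.651, 0.925].
Exact: F⁻¹(0.01) = 0.635; F⁻¹(0.99) = 0.905.

[0.635, 0.905]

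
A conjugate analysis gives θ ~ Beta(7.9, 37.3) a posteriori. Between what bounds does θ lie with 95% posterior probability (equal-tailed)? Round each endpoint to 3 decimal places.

Posterior: Beta(7.9, 37.3).
Equal-tailed 95% interval: the 0.025 and 0.975 quantiles of Beta(7.9, 37.3).
Posterior mean ≈ 0.175, SD ≈ 0.056; a Normal approximation gives roughly [0.065, 0.284].
Exact: F⁻¹(0.025) = 0.080; F⁻¹(0.975) = 0.297.

[0.080, 0.297]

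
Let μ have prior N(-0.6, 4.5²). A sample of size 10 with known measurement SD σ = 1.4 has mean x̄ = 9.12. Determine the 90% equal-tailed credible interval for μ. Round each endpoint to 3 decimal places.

Posterior precision = 1/4.5² + 10/1.4² = 0.0494 + 5.1020 = 5.1514, so posterior SD = 0.4406.
Posterior mean = (-0.6/4.5² + 10·9.12/1.4²) / 5.1514 = 9.0268.
Interval: 9.0268 ± 1.645 × 0.4406 → [8.302, 9.752].

[8.302, 9.752]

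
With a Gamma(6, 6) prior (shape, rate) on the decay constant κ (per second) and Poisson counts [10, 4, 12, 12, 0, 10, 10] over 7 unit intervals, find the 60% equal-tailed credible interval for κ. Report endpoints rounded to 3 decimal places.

Posterior: Gamma(6+58, 6+7) = Gamma(64, 13) (shape, rate).
Equal-tailed 60% interval: Gamma(64, 13) quantiles at 0.2 and 0.8.
Posterior mean ≈ 4.923, SD ≈ 0.615; a Normal approximation gives roughly [4.405, 5.441].
Exact: lower = 4.399; upper = 5.432.

[4.399, 5.432]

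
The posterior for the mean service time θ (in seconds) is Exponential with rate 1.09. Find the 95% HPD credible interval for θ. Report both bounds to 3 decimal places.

[0.000, 2.748]

The exponential density is strictly decreasing on [0, ∞), so the HPD interval is anchored at 0: [0, q] with P(θ ≤ q) = 0.95.
q = −ln(1 − 0.95) / 1.09 = 2.9957 / 1.09 = 2.748.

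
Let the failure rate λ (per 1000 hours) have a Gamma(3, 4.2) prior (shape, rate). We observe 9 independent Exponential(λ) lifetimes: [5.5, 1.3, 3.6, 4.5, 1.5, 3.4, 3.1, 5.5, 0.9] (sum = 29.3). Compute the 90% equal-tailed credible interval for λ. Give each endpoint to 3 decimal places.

Posterior: Gamma(3+9, 4.2+29.3) = Gamma(12, 33.5) (shape, rate).
Equal-tailed 90% interval: Gamma(12, 33.5) quantiles at 0.05 and 0.95.
Posterior mean ≈ 0.358, SD ≈ 0.103; a Normal approximation gives roughly [0.188, 0.528].
Exact: lower = 0.207; upper = 0.544.

[0.207, 0.544]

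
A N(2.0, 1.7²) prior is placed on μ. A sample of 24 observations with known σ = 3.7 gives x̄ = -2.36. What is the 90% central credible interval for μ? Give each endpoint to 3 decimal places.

Posterior precision = 1/1.7² + 24/3.7² = 0.3460 + 1.7531 = 2.0991, so posterior SD = 0.6902.
Posterior mean = (2.0/1.7² + 24·-2.36/3.7²) / 2.0991 = -1.6413.
Interval: -1.6413 ± 1.645 × 0.6902 → [-2.777, -0.506].

[-2.777, -0.506]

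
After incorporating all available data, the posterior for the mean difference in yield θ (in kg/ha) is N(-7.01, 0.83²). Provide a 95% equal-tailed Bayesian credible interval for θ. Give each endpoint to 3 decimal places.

The posterior is symmetric, so the 95% equal-tailed interval is θ = -7.01 ± z·0.83 with z = 1.960.
Half-width: 1.960 × 0.83 = 1.627.
-7.01 − 1.627 = -8.637; -7.01 + 1.627 = -5.383.

[-8.637, -5.383]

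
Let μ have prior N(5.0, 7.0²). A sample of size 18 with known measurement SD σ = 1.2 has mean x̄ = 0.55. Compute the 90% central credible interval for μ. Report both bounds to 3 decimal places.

[0.092, 1.022]

Posterior precision = 1/7.0² + 18/1.2² = 0.0204 + 12.5000 = 12.5204, so posterior SD = 0.2826.
Posterior mean = (5.0/7.0² + 18·0.55/1.2²) / 12.5204 = 0.5573.
Interval: 0.5573 ± 1.645 × 0.2826 → [0.092, 1.022].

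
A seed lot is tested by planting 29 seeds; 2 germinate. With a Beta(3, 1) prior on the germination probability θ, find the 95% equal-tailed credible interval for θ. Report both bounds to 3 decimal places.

Posterior: Beta(3+2, 1+27) = Beta(5, 28).
Equal-tailed 95% interval: the 0.025 and 0.975 quantiles of Beta(5, 28).
Posterior mean ≈ 0.152, SD ≈ 0.061; a Normal approximation gives roughly [0.031, 0.272].
Exact: F⁻¹(0.025) = 0.053; F⁻¹(0.975) = 0.290.

[0.053, 0.290]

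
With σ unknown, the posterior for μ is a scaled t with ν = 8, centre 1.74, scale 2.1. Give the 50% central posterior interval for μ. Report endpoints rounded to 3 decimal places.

[0.257, 3.223]

The t_8 distribution is symmetric; the 50% interval is 1.74 ± t·2.1 with t_{0.75,8} = 0.706.
Half-width: 0.706 × 2.1 = 1.483.
1.74 − 1.483 = 0.257; 1.74 + 1.483 = 3.223.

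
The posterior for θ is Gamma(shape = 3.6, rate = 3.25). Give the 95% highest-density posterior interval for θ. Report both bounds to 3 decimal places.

The posterior is unimodal and skewed, so the HPD interval has equal density at both endpoints and is the shortest 95% interval.
Solving f(0.165) = f(2.258) with F(2.258) − F(0.165) = 0.95 gives [0.165, 2.258].
For comparison, the equal-tailed interval is [0.275, 2.511]; the HPD is narrower and shifted toward the mode.

[0.165, 2.258]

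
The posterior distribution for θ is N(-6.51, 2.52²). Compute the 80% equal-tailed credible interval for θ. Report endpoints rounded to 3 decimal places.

[-9.740, -3.280]

The posterior is symmetric, so the 80% equal-tailed interval is θ = -6.51 ± z·2.52 with z = 1.282.
Half-width: 1.282 × 2.52 = 3.230.
-6.51 − 3.230 = -9.740; -6.51 + 3.230 = -3.280.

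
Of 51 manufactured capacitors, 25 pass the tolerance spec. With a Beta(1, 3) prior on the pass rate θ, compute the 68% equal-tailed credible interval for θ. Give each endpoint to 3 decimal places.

Posterior: Beta(1+25, 3+26) = Beta(26, 29).
Equal-tailed 68% interval: the 0.16 and 0.84 quantiles of Beta(26, 29).
Posterior mean ≈ 0.473, SD ≈ 0.067; a Normal approximation gives roughly [0.406, 0.539].
Exact: F⁻¹(0.16) = 0.406; F⁻¹(0.84) = 0.540.

[0.406, 0.540]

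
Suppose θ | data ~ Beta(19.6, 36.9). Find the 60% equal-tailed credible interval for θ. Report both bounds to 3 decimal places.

Posterior: Beta(19.6, 36.9).
Equal-tailed 60% interval: the 0.2 and 0.8 quantiles of Beta(19.6, 36.9).
Posterior mean ≈ 0.347, SD ≈ 0.063; a Normal approximation gives roughly [0.294, 0.400].
Exact: F⁻¹(0.2) = 0.293; F⁻¹(0.8) = 0.400.

[0.293, 0.400]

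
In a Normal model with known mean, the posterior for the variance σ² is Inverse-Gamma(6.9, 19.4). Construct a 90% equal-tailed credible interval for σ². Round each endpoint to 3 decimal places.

[1.657, 6.031]

Inverse-Gamma(6.9, 19.4) quantiles: F⁻¹(0.05) and F⁻¹(0.95).
Equivalently, 1/σ² ~ Gamma(6.9, rate = 19.4); invert its 0.95 and 0.05 quantiles.
Posterior mean ≈ 3.288, SD ≈ 1.485; a Normal approximation gives roughly [0.845, 5.731].
Exact: lower = 1.657; upper = 6.031.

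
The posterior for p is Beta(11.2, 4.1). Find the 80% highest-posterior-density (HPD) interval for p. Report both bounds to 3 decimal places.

[0.608, 0.887]

The posterior is unimodal and skewed, so the HPD interval has equal density at both endpoints and is the shortest 80% interval.
Solving f(0.608) = f(0.887) with F(0.887) − F(0.608) = 0.80 gives [0.608, 0.887].
For comparison, the equal-tailed interval is [0.583, 0.867]; the HPD is narrower and shifted toward the mode.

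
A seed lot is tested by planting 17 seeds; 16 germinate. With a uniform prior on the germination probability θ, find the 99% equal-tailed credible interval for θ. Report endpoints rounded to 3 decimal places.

Posterior: Beta(1+16, 1+1) = Beta(17, 2).
Equal-tailed 99% interval: the 0.005 and 0.995 quantiles of Beta(17, 2).
Posterior mean ≈ 0.895, SD ≈ 0.069; a Normal approximation gives roughly [0.718, 1.071].
Exact: F⁻¹(0.005) = 0.654; F⁻¹(0.995) = 0.994.

[0.654, 0.994]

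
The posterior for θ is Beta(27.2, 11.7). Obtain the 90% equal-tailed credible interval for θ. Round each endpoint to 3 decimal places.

Posterior: Beta(27.2, 11.7).
Equal-tailed 90% interval: the 0.05 and 0.95 quantiles of Beta(27.2, 11.7).
Posterior mean ≈ 0.699, SD ≈ 0.073; a Normal approximation gives roughly [0.580, 0.819].
Exact: F⁻¹(0.05) = 0.574; F⁻¹(0.95) = 0.813.

[0.574, 0.813]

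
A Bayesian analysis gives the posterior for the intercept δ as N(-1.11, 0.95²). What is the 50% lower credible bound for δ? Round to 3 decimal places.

-1.110

Need L with P(δ ≥ L) = 0.50: L = -1.11 − z_{0.5}·0.95.
z = 0.000; L = -1.11 − 0.000 × 0.95 = -1.110.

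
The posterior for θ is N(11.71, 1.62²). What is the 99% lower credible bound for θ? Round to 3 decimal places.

7.941

Need L with P(θ ≥ L) = 0.99: L = 11.71 − z_{0.01}·1.62.
z = 2.326; L = 11.71 − 2.326 × 1.62 = 7.941.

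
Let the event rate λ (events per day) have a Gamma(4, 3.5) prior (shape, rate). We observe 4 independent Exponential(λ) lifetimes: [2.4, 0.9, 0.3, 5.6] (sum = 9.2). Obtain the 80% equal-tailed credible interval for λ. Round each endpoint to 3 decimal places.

Posterior: Gamma(4+4, 3.5+9.2) = Gamma(8, 12.7) (shape, rate).
Equal-tailed 80% interval: Gamma(8, 12.7) quantiles at 0.1 and 0.9.
Posterior mean ≈ 0.630, SD ≈ 0.223; a Normal approximation gives roughly [0.345, 0.915].
Exact: lower = 0.367; upper = 0.927.

[0.367, 0.927]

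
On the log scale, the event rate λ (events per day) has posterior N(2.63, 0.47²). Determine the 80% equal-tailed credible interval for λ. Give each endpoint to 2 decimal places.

On the log scale the 80% interval is 2.63 ± 1.282 × 0.47 = [2.0277, 3.2323].
Exponentiate: [e^2.0277, e^3.2323] = [7.60, 25.34].

[7.60, 25.34]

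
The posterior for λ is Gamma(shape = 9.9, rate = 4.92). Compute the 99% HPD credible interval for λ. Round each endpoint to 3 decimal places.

[0.653, 3.873]

The posterior is unimodal and skewed, so the HPD interval has equal density at both endpoints and is the shortest 99% interval.
Solving f(0.653) = f(3.873) with F(3.873) − F(0.653) = 0.99 gives [0.653, 3.873].
For comparison, the equal-tailed interval is [0.743, 4.036]; the HPD is narrower and shifted toward the mode.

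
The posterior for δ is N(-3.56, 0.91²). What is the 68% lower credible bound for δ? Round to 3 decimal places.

-3.986

Need L with P(δ ≥ L) = 0.68: L = -3.56 − z_{0.32}·0.91.
z = 0.468; L = -3.56 − 0.468 × 0.91 = -3.986.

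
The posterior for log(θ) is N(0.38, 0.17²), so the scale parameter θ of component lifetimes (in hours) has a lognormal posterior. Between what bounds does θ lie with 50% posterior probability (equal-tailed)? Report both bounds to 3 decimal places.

On the log scale the 50% interval is 0.38 ± 0.674 × 0.17 = [0.2653, 0.4947].
Exponentiate: [e^0.2653, e^0.4947] = [1.304, 1.640].

[1.304, 1.640]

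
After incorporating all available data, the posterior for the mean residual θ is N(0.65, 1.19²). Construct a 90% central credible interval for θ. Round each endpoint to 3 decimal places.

[-1.307, 2.607]

The posterior is symmetric, so the 90% equal-tailed interval is θ = 0.65 ± z·1.19 with z = 1.645.
Half-width: 1.645 × 1.19 = 1.957.
0.65 − 1.957 = -1.307; 0.65 + 1.957 = 2.607.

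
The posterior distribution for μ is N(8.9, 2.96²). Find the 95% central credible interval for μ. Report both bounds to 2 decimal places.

[3.10, 14.70]

The posterior is symmetric, so the 95% equal-tailed interval is μ = 8.9 ± z·2.96 with z = 1.960.
Half-width: 1.960 × 2.96 = 5.80.
8.9 − 5.80 = 3.10; 8.9 + 5.80 = 14.70.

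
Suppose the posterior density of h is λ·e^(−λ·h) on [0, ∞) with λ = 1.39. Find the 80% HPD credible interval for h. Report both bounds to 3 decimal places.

The exponential density is strictly decreasing on [0, ∞), so the HPD interval is anchored at 0: [0, q] with P(h ≤ q) = 0.80.
q = −ln(1 − 0.80) / 1.39 = 1.6094 / 1.39 = 1.158.

[0.000, 1.158]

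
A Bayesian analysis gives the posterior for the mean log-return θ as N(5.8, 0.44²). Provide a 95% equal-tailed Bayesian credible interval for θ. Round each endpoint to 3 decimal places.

[4.938, 6.662]

The posterior is symmetric, so the 95% equal-tailed interval is θ = 5.8 ± z·0.44 with z = 1.960.
Half-width: 1.960 × 0.44 = 0.862.
5.8 − 0.862 = 4.938; 5.8 + 0.862 = 6.662.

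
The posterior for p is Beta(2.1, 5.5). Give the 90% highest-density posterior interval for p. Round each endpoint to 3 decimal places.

[0.032, 0.505]

The posterior is unimodal and skewed, so the HPD interval has equal density at both endpoints and is the shortest 90% interval.
Solving f(0.032) = f(0.505) with F(0.505) − F(0.032) = 0.90 gives [0.032, 0.505].
For comparison, the equal-tailed interval is [0.064, 0.559]; the HPD is narrower and shifted toward the mode.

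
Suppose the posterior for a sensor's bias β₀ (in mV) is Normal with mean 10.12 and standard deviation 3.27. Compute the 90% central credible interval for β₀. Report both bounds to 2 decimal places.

[4.74, 15.50]

The posterior is symmetric, so the 90% equal-tailed interval is β₀ = 10.12 ± z·3.27 with z = 1.645.
Half-width: 1.645 × 3.27 = 5.38.
10.12 − 5.38 = 4.74; 10.12 + 5.38 = 15.50.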